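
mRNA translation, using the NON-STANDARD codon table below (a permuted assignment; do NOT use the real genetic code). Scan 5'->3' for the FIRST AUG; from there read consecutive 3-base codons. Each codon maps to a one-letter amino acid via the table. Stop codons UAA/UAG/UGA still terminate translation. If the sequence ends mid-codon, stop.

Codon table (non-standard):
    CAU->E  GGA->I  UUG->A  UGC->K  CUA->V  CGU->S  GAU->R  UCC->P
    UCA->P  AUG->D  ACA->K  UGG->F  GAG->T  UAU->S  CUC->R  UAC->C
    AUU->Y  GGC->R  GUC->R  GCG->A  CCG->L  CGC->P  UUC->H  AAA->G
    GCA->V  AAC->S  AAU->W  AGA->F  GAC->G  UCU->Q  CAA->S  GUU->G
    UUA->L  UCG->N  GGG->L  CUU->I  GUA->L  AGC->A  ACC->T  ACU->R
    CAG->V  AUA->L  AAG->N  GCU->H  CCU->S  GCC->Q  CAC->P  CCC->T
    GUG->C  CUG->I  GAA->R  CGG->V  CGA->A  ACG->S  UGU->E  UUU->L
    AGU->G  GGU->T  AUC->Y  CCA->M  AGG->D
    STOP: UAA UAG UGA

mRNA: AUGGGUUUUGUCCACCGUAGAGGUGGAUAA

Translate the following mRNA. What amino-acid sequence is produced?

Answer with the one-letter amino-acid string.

Answer: DTLRPSFTI

Derivation:
start AUG at pos 0
pos 0: AUG -> D; peptide=D
pos 3: GGU -> T; peptide=DT
pos 6: UUU -> L; peptide=DTL
pos 9: GUC -> R; peptide=DTLR
pos 12: CAC -> P; peptide=DTLRP
pos 15: CGU -> S; peptide=DTLRPS
pos 18: AGA -> F; peptide=DTLRPSF
pos 21: GGU -> T; peptide=DTLRPSFT
pos 24: GGA -> I; peptide=DTLRPSFTI
pos 27: UAA -> STOP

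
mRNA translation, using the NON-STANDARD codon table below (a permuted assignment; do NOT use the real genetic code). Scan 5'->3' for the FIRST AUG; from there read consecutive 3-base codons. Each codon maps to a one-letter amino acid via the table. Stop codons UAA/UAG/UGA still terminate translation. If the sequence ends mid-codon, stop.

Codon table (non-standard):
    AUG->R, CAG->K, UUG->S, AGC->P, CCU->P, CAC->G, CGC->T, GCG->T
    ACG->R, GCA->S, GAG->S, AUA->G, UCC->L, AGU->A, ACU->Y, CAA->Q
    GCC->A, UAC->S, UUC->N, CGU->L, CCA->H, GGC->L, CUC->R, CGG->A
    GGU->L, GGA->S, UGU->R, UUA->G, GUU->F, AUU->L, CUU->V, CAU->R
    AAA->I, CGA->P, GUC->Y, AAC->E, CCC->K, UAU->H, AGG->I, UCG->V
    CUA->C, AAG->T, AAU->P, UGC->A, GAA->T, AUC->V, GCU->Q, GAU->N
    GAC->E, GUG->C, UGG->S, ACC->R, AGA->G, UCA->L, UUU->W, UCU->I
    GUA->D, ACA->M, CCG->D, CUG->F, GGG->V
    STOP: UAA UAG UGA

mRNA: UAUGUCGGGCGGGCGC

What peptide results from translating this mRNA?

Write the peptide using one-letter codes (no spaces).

Answer: RVLVT

Derivation:
start AUG at pos 1
pos 1: AUG -> R; peptide=R
pos 4: UCG -> V; peptide=RV
pos 7: GGC -> L; peptide=RVL
pos 10: GGG -> V; peptide=RVLV
pos 13: CGC -> T; peptide=RVLVT
pos 16: only 0 nt remain (<3), stop (end of mRNA)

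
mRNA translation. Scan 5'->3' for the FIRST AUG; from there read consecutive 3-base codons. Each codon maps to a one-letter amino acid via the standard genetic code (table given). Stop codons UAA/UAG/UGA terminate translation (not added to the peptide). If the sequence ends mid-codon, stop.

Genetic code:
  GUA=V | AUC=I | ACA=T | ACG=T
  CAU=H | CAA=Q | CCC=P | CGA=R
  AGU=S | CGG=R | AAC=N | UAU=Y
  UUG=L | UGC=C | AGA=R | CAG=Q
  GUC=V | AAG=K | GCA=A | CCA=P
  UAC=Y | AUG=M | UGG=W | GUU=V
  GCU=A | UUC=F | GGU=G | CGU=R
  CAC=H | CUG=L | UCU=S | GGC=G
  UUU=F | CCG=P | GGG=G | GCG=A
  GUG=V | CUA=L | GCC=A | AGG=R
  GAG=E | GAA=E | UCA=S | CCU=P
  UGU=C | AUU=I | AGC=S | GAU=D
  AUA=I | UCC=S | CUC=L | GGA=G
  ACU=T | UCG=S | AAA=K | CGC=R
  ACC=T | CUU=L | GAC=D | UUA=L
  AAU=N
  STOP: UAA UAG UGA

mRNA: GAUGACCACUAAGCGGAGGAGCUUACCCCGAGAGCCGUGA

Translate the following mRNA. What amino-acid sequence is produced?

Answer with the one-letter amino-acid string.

Answer: MTTKRRSLPREP

Derivation:
start AUG at pos 1
pos 1: AUG -> M; peptide=M
pos 4: ACC -> T; peptide=MT
pos 7: ACU -> T; peptide=MTT
pos 10: AAG -> K; peptide=MTTK
pos 13: CGG -> R; peptide=MTTKR
pos 16: AGG -> R; peptide=MTTKRR
pos 19: AGC -> S; peptide=MTTKRRS
pos 22: UUA -> L; peptide=MTTKRRSL
pos 25: CCC -> P; peptide=MTTKRRSLP
pos 28: CGA -> R; peptide=MTTKRRSLPR
pos 31: GAG -> E; peptide=MTTKRRSLPRE
pos 34: CCG -> P; peptide=MTTKRRSLPREP
pos 37: UGA -> STOP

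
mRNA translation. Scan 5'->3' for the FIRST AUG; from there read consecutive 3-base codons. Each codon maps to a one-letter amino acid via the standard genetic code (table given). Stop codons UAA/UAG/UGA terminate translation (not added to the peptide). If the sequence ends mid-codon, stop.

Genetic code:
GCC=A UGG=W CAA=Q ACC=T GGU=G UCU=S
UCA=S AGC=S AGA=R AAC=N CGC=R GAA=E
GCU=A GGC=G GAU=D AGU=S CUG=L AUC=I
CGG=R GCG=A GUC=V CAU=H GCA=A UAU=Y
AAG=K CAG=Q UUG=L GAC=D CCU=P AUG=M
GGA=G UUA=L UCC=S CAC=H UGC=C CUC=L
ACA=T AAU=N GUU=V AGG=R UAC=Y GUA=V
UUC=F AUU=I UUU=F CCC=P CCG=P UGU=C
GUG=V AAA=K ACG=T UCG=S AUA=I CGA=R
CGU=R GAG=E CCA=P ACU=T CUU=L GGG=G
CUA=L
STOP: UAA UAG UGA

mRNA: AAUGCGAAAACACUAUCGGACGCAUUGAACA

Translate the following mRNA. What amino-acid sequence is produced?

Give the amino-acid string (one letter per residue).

start AUG at pos 1
pos 1: AUG -> M; peptide=M
pos 4: CGA -> R; peptide=MR
pos 7: AAA -> K; peptide=MRK
pos 10: CAC -> H; peptide=MRKH
pos 13: UAU -> Y; peptide=MRKHY
pos 16: CGG -> R; peptide=MRKHYR
pos 19: ACG -> T; peptide=MRKHYRT
pos 22: CAU -> H; peptide=MRKHYRTH
pos 25: UGA -> STOP

Answer: MRKHYRTH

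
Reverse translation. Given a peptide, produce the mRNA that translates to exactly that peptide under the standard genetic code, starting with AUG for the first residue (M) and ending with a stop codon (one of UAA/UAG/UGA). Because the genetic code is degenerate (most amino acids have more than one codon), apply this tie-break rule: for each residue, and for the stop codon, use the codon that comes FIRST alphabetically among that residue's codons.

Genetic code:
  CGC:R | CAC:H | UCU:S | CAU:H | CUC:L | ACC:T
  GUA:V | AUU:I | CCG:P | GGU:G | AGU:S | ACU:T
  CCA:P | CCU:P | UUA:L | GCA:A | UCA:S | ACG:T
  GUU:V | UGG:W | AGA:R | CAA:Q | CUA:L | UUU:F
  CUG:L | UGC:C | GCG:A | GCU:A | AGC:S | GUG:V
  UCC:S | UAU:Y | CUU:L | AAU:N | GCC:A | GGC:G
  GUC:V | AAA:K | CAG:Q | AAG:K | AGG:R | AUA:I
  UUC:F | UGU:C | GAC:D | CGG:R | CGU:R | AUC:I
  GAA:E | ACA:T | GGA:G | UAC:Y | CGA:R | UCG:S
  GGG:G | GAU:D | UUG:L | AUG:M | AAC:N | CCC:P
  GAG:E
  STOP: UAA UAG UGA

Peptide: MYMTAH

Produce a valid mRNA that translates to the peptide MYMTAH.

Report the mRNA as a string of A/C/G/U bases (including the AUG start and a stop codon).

Answer: mRNA: AUGUACAUGACAGCACACUAA

Derivation:
residue 1: M -> AUG (start codon)
residue 2: Y codons sorted = UAC,UAU -> pick first = UAC
residue 3: M -> AUG (only codon)
residue 4: T codons sorted = ACA,ACC,ACG,ACU -> pick first = ACA
residue 5: A codons sorted = GCA,GCC,GCG,GCU -> pick first = GCA
residue 6: H codons sorted = CAC,CAU -> pick first = CAC
terminator: stop codons sorted = UAA,UAG,UGA -> pick first = UAA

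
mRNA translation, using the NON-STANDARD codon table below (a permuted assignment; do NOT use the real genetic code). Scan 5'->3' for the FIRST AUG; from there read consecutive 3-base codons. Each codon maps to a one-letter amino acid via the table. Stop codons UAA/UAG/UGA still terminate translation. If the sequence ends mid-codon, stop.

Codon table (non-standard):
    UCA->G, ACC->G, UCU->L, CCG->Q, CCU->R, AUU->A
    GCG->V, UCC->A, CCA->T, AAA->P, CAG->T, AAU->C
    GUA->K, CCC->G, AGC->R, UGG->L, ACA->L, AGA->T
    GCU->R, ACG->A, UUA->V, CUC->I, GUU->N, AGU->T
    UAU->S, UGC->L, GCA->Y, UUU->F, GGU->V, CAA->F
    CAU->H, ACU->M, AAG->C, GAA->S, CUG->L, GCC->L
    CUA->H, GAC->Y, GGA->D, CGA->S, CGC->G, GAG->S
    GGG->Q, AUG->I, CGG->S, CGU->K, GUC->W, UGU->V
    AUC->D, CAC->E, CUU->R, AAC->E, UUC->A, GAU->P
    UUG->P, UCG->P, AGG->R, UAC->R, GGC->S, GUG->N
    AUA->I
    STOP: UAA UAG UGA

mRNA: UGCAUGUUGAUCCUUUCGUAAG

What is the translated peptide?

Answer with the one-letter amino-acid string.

Answer: IPDRP

Derivation:
start AUG at pos 3
pos 3: AUG -> I; peptide=I
pos 6: UUG -> P; peptide=IP
pos 9: AUC -> D; peptide=IPD
pos 12: CUU -> R; peptide=IPDR
pos 15: UCG -> P; peptide=IPDRP
pos 18: UAA -> STOP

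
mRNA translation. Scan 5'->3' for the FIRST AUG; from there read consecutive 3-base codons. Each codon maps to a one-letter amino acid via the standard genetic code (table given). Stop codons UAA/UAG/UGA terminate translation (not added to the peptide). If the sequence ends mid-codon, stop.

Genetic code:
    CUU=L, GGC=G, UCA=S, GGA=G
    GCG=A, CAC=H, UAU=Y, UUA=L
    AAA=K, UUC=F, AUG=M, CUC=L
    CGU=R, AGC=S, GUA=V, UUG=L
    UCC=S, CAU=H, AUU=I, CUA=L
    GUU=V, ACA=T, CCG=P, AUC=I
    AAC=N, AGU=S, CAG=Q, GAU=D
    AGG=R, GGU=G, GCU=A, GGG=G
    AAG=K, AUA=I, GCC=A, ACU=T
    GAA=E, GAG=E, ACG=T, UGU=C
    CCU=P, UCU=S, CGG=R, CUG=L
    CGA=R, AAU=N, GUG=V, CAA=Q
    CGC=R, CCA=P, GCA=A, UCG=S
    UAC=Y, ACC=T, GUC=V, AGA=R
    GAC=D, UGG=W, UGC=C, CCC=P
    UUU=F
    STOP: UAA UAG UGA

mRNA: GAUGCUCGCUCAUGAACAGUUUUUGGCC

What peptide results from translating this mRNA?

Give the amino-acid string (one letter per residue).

start AUG at pos 1
pos 1: AUG -> M; peptide=M
pos 4: CUC -> L; peptide=ML
pos 7: GCU -> A; peptide=MLA
pos 10: CAU -> H; peptide=MLAH
pos 13: GAA -> E; peptide=MLAHE
pos 16: CAG -> Q; peptide=MLAHEQ
pos 19: UUU -> F; peptide=MLAHEQF
pos 22: UUG -> L; peptide=MLAHEQFL
pos 25: GCC -> A; peptide=MLAHEQFLA
pos 28: only 0 nt remain (<3), stop (end of mRNA)

Answer: MLAHEQFLA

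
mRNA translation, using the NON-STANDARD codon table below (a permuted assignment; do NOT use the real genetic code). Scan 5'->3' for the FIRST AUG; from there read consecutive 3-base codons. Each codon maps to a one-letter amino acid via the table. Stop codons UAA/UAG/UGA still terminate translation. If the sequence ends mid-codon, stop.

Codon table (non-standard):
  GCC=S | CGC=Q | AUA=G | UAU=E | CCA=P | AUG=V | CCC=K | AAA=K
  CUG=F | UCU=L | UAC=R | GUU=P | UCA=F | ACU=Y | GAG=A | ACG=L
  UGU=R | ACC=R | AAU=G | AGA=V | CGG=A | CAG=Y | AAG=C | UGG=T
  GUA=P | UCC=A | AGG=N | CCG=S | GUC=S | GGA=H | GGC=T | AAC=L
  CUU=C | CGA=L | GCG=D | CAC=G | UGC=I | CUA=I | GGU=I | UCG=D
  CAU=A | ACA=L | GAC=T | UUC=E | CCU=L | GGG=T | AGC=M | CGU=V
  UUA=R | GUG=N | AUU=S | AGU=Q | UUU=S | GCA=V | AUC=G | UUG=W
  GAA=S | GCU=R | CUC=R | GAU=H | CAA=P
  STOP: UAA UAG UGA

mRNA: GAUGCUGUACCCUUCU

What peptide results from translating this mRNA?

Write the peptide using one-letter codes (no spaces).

Answer: VFRLL

Derivation:
start AUG at pos 1
pos 1: AUG -> V; peptide=V
pos 4: CUG -> F; peptide=VF
pos 7: UAC -> R; peptide=VFR
pos 10: CCU -> L; peptide=VFRL
pos 13: UCU -> L; peptide=VFRLL
pos 16: only 0 nt remain (<3), stop (end of mRNA)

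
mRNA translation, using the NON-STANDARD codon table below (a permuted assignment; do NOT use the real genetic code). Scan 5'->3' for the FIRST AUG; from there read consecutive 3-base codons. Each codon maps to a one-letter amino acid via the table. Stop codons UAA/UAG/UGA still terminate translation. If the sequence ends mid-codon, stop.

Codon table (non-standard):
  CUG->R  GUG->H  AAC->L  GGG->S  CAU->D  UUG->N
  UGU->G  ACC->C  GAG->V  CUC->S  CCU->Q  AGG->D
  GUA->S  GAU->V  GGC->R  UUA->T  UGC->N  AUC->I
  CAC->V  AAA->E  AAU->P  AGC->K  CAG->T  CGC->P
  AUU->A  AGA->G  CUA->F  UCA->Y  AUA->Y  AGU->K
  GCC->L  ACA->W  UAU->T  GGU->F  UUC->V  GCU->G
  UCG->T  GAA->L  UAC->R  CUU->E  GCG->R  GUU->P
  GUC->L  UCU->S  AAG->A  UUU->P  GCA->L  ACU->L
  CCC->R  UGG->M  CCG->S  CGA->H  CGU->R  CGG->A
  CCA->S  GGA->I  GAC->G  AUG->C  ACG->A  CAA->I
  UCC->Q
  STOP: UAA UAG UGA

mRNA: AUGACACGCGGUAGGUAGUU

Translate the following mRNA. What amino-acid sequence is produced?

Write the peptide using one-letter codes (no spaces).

start AUG at pos 0
pos 0: AUG -> C; peptide=C
pos 3: ACA -> W; peptide=CW
pos 6: CGC -> P; peptide=CWP
pos 9: GGU -> F; peptide=CWPF
pos 12: AGG -> D; peptide=CWPFD
pos 15: UAG -> STOP

Answer: CWPFD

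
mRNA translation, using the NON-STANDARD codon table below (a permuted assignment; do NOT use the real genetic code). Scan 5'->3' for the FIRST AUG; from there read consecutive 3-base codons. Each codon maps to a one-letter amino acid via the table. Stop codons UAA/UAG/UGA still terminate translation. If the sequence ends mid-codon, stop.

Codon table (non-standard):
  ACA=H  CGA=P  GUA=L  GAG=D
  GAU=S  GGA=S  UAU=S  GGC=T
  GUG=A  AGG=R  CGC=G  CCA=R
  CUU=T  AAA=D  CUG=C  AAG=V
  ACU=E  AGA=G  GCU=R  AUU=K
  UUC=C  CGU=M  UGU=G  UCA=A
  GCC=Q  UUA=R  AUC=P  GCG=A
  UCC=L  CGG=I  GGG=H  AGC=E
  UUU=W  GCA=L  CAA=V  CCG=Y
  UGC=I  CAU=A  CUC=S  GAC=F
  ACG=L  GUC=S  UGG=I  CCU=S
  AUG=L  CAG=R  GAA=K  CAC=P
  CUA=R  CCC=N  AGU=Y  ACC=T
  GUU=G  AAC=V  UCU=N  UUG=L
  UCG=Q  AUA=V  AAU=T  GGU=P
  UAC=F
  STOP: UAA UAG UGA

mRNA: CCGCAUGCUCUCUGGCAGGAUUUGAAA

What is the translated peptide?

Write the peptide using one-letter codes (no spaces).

start AUG at pos 4
pos 4: AUG -> L; peptide=L
pos 7: CUC -> S; peptide=LS
pos 10: UCU -> N; peptide=LSN
pos 13: GGC -> T; peptide=LSNT
pos 16: AGG -> R; peptide=LSNTR
pos 19: AUU -> K; peptide=LSNTRK
pos 22: UGA -> STOP

Answer: LSNTRK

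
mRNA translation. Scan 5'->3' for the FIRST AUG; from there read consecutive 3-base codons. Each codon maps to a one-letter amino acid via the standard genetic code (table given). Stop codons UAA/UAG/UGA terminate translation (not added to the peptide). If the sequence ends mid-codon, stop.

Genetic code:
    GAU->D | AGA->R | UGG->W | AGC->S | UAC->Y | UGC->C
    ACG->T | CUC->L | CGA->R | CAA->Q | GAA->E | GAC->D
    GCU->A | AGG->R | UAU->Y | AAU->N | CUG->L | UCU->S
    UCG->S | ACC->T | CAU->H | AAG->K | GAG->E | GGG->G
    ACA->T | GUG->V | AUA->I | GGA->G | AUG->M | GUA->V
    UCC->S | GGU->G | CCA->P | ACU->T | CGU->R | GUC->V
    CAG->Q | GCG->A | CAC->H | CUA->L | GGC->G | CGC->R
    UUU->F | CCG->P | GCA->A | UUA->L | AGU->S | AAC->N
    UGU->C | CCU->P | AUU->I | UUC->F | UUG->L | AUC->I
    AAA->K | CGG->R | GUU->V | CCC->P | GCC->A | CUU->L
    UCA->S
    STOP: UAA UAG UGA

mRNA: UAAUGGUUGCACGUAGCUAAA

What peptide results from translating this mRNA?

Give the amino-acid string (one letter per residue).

Answer: MVARS

Derivation:
start AUG at pos 2
pos 2: AUG -> M; peptide=M
pos 5: GUU -> V; peptide=MV
pos 8: GCA -> A; peptide=MVA
pos 11: CGU -> R; peptide=MVAR
pos 14: AGC -> S; peptide=MVARS
pos 17: UAA -> STOP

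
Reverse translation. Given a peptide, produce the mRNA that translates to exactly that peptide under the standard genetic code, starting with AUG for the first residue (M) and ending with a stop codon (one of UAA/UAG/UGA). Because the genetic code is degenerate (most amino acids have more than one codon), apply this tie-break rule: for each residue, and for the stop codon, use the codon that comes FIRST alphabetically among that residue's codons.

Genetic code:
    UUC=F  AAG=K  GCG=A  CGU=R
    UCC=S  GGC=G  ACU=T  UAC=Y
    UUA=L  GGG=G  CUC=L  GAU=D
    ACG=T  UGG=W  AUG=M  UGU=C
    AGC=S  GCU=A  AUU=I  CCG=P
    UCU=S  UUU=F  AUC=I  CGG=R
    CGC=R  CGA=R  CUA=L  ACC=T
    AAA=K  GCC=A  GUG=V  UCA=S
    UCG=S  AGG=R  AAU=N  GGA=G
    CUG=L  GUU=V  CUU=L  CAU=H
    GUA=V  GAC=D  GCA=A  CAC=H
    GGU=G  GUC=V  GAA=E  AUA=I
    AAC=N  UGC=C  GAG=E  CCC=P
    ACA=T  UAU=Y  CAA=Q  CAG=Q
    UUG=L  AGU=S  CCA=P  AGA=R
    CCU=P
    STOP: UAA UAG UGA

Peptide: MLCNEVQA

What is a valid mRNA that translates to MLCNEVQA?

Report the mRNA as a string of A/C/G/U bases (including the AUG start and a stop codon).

Answer: mRNA: AUGCUAUGCAACGAAGUACAAGCAUAA

Derivation:
residue 1: M -> AUG (start codon)
residue 2: L codons sorted = CUA,CUC,CUG,CUU,UUA,UUG -> pick first = CUA
residue 3: C codons sorted = UGC,UGU -> pick first = UGC
residue 4: N codons sorted = AAC,AAU -> pick first = AAC
residue 5: E codons sorted = GAA,GAG -> pick first = GAA
residue 6: V codons sorted = GUA,GUC,GUG,GUU -> pick first = GUA
residue 7: Q codons sorted = CAA,CAG -> pick first = CAA
residue 8: A codons sorted = GCA,GCC,GCG,GCU -> pick first = GCA
terminator: stop codons sorted = UAA,UAG,UGA -> pick first = UAA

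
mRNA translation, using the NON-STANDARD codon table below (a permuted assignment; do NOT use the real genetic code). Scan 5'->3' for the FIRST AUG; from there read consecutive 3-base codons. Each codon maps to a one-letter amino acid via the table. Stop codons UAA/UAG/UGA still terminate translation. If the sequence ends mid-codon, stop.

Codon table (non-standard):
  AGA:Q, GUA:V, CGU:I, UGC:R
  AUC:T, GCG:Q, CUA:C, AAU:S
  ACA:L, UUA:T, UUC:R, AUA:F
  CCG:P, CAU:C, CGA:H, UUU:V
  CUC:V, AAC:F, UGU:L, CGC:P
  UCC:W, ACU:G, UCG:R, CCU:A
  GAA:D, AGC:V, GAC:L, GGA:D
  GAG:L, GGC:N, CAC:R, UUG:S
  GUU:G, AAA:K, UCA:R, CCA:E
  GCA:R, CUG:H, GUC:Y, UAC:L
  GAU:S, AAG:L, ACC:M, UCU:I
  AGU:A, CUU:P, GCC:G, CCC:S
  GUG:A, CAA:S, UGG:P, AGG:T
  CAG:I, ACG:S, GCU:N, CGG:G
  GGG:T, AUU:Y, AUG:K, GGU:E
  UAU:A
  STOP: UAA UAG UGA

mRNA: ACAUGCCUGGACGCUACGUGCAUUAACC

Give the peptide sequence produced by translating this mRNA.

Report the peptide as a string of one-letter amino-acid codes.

Answer: KADPLAC

Derivation:
start AUG at pos 2
pos 2: AUG -> K; peptide=K
pos 5: CCU -> A; peptide=KA
pos 8: GGA -> D; peptide=KAD
pos 11: CGC -> P; peptide=KADP
pos 14: UAC -> L; peptide=KADPL
pos 17: GUG -> A; peptide=KADPLA
pos 20: CAU -> C; peptide=KADPLAC
pos 23: UAA -> STOP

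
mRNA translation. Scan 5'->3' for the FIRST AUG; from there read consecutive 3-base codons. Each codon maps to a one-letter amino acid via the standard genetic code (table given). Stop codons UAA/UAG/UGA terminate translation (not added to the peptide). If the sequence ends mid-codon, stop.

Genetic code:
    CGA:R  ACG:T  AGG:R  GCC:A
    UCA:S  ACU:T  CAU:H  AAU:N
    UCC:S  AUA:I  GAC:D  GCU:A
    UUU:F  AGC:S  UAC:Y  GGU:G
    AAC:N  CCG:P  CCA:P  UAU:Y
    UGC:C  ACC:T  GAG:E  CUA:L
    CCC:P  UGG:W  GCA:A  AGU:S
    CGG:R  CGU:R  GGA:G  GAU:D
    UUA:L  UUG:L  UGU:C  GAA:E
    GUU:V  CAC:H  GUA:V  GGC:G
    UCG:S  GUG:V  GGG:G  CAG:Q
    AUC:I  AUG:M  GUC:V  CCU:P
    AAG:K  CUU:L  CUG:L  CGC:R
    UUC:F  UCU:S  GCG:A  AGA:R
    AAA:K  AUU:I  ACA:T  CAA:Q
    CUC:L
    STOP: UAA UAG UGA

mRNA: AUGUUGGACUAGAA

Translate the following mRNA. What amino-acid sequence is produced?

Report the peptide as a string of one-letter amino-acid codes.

start AUG at pos 0
pos 0: AUG -> M; peptide=M
pos 3: UUG -> L; peptide=ML
pos 6: GAC -> D; peptide=MLD
pos 9: UAG -> STOP

Answer: MLD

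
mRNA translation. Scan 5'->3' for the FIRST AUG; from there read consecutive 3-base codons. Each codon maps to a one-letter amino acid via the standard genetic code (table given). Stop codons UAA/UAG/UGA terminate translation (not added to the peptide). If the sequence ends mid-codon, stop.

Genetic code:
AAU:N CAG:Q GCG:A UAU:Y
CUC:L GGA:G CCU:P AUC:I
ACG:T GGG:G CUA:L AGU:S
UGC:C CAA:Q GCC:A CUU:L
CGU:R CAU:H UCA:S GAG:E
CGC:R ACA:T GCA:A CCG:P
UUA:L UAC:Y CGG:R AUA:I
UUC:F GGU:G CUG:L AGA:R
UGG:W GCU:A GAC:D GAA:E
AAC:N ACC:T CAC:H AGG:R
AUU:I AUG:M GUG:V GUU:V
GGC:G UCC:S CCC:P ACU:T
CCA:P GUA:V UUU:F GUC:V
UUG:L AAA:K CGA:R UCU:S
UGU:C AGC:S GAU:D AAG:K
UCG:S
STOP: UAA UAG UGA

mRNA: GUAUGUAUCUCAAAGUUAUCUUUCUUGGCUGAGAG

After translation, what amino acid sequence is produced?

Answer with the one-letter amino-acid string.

Answer: MYLKVIFLG

Derivation:
start AUG at pos 2
pos 2: AUG -> M; peptide=M
pos 5: UAU -> Y; peptide=MY
pos 8: CUC -> L; peptide=MYL
pos 11: AAA -> K; peptide=MYLK
pos 14: GUU -> V; peptide=MYLKV
pos 17: AUC -> I; peptide=MYLKVI
pos 20: UUU -> F; peptide=MYLKVIF
pos 23: CUU -> L; peptide=MYLKVIFL
pos 26: GGC -> G; peptide=MYLKVIFLG
pos 29: UGA -> STOP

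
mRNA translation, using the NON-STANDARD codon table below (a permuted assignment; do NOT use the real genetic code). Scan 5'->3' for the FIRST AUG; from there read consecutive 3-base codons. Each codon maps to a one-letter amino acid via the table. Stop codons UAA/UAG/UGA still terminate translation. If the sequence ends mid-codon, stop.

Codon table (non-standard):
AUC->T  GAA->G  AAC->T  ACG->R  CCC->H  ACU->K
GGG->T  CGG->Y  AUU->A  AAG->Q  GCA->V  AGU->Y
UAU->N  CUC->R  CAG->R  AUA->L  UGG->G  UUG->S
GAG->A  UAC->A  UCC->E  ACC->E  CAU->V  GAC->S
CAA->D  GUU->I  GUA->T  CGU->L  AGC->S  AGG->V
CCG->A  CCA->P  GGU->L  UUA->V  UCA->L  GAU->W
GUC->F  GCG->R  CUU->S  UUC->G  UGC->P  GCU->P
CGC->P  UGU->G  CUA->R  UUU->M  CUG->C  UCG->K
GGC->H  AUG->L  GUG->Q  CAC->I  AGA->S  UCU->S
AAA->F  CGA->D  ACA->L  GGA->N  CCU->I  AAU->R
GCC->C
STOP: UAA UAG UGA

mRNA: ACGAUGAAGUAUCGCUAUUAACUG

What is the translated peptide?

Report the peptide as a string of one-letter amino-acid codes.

start AUG at pos 3
pos 3: AUG -> L; peptide=L
pos 6: AAG -> Q; peptide=LQ
pos 9: UAU -> N; peptide=LQN
pos 12: CGC -> P; peptide=LQNP
pos 15: UAU -> N; peptide=LQNPN
pos 18: UAA -> STOP

Answer: LQNPN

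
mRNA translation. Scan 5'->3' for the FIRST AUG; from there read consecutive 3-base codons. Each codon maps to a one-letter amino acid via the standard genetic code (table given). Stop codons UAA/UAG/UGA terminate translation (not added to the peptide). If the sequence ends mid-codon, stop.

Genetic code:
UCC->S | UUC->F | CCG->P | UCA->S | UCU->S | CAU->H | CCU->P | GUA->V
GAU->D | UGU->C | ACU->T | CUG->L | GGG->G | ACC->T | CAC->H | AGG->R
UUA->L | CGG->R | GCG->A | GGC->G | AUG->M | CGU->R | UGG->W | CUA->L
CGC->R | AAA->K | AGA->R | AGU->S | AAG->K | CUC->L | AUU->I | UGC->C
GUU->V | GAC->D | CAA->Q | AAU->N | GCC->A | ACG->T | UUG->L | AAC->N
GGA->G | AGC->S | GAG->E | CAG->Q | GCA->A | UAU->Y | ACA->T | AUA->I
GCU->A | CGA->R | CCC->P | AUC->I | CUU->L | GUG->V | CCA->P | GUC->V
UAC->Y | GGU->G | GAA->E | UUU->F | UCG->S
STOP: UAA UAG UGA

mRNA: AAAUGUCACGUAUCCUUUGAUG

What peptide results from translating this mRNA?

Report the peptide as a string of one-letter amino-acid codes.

start AUG at pos 2
pos 2: AUG -> M; peptide=M
pos 5: UCA -> S; peptide=MS
pos 8: CGU -> R; peptide=MSR
pos 11: AUC -> I; peptide=MSRI
pos 14: CUU -> L; peptide=MSRIL
pos 17: UGA -> STOP

Answer: MSRIL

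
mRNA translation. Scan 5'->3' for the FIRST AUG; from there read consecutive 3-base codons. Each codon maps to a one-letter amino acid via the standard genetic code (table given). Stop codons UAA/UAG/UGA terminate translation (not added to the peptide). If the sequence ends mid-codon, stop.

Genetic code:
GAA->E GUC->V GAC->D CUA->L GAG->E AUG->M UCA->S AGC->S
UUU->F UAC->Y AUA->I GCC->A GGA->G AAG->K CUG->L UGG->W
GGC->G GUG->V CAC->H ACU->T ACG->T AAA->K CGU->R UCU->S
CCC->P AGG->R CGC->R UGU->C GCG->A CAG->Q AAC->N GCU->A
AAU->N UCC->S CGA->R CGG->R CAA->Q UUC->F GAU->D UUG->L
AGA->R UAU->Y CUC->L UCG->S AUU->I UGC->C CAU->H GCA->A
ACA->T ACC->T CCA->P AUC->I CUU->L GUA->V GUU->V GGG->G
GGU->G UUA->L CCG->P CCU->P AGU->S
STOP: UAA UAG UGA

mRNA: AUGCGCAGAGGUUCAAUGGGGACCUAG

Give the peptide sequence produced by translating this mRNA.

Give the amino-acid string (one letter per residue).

start AUG at pos 0
pos 0: AUG -> M; peptide=M
pos 3: CGC -> R; peptide=MR
pos 6: AGA -> R; peptide=MRR
pos 9: GGU -> G; peptide=MRRG
pos 12: UCA -> S; peptide=MRRGS
pos 15: AUG -> M; peptide=MRRGSM
pos 18: GGG -> G; peptide=MRRGSMG
pos 21: ACC -> T; peptide=MRRGSMGT
pos 24: UAG -> STOP

Answer: MRRGSMGT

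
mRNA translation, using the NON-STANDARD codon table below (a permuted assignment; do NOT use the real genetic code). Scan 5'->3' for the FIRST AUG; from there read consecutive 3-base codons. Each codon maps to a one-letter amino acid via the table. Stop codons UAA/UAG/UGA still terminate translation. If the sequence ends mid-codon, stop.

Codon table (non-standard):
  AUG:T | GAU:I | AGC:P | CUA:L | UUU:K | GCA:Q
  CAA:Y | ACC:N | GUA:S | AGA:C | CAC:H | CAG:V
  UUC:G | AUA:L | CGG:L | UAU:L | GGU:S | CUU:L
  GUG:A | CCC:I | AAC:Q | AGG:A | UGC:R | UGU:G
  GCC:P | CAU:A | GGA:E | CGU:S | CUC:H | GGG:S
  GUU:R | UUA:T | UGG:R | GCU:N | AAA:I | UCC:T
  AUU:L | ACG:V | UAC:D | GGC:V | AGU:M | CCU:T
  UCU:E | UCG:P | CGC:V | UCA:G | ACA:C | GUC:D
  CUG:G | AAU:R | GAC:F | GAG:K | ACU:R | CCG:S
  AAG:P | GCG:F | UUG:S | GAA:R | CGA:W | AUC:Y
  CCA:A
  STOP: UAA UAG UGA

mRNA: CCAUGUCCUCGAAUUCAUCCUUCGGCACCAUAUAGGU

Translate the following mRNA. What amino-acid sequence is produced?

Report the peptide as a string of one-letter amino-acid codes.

start AUG at pos 2
pos 2: AUG -> T; peptide=T
pos 5: UCC -> T; peptide=TT
pos 8: UCG -> P; peptide=TTP
pos 11: AAU -> R; peptide=TTPR
pos 14: UCA -> G; peptide=TTPRG
pos 17: UCC -> T; peptide=TTPRGT
pos 20: UUC -> G; peptide=TTPRGTG
pos 23: GGC -> V; peptide=TTPRGTGV
pos 26: ACC -> N; peptide=TTPRGTGVN
pos 29: AUA -> L; peptide=TTPRGTGVNL
pos 32: UAG -> STOP

Answer: TTPRGTGVNL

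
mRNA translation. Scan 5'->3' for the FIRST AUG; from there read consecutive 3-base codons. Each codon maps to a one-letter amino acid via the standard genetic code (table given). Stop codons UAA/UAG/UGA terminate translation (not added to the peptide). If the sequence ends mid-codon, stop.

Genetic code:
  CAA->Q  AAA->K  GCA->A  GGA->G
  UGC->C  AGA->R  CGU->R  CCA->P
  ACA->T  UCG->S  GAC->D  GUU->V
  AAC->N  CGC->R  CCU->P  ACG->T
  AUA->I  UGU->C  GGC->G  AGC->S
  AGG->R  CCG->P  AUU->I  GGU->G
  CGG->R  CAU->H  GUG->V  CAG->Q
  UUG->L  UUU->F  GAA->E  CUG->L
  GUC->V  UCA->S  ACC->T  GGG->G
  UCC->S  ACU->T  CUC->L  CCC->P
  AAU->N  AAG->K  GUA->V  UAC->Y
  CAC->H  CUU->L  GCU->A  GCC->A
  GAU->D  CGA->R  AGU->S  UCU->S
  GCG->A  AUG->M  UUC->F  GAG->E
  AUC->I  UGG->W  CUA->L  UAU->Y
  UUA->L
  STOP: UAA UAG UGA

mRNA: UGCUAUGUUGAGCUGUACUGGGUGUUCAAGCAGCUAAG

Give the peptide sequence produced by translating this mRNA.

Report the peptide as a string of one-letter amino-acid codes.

Answer: MLSCTGCSSS

Derivation:
start AUG at pos 4
pos 4: AUG -> M; peptide=M
pos 7: UUG -> L; peptide=ML
pos 10: AGC -> S; peptide=MLS
pos 13: UGU -> C; peptide=MLSC
pos 16: ACU -> T; peptide=MLSCT
pos 19: GGG -> G; peptide=MLSCTG
pos 22: UGU -> C; peptide=MLSCTGC
pos 25: UCA -> S; peptide=MLSCTGCS
pos 28: AGC -> S; peptide=MLSCTGCSS
pos 31: AGC -> S; peptide=MLSCTGCSSS
pos 34: UAA -> STOP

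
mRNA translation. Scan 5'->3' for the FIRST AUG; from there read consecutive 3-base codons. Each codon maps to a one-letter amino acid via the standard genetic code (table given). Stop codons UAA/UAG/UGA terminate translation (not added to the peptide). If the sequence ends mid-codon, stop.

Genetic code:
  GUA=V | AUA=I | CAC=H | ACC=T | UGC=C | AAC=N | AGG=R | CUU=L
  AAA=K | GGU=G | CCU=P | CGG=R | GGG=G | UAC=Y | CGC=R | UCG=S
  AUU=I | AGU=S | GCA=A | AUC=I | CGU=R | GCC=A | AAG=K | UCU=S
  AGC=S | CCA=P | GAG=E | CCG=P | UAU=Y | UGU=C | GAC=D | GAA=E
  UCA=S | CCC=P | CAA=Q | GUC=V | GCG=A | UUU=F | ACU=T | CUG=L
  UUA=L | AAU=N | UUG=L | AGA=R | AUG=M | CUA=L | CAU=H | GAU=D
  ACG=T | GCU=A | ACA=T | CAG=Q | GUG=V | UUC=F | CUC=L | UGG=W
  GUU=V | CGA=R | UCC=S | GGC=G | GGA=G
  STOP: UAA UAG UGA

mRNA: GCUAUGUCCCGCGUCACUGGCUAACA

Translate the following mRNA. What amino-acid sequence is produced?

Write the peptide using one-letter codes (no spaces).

Answer: MSRVTG

Derivation:
start AUG at pos 3
pos 3: AUG -> M; peptide=M
pos 6: UCC -> S; peptide=MS
pos 9: CGC -> R; peptide=MSR
pos 12: GUC -> V; peptide=MSRV
pos 15: ACU -> T; peptide=MSRVT
pos 18: GGC -> G; peptide=MSRVTG
pos 21: UAA -> STOP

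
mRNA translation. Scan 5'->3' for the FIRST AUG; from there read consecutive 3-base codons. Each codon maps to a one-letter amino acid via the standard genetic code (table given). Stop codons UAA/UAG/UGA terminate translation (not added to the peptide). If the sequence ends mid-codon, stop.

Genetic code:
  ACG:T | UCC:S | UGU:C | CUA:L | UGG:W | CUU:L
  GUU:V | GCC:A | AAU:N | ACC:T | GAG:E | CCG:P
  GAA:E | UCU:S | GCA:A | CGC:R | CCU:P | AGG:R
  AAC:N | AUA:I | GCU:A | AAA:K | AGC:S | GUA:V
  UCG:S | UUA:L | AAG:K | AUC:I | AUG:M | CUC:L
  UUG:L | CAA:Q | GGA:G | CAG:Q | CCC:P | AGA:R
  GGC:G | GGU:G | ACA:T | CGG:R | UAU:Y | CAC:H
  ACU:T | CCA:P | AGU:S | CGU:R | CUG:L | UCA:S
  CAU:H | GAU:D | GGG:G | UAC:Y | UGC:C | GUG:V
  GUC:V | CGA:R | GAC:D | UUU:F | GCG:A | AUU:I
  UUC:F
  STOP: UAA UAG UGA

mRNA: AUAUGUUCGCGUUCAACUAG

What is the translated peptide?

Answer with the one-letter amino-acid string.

Answer: MFAFN

Derivation:
start AUG at pos 2
pos 2: AUG -> M; peptide=M
pos 5: UUC -> F; peptide=MF
pos 8: GCG -> A; peptide=MFA
pos 11: UUC -> F; peptide=MFAF
pos 14: AAC -> N; peptide=MFAFN
pos 17: UAG -> STOP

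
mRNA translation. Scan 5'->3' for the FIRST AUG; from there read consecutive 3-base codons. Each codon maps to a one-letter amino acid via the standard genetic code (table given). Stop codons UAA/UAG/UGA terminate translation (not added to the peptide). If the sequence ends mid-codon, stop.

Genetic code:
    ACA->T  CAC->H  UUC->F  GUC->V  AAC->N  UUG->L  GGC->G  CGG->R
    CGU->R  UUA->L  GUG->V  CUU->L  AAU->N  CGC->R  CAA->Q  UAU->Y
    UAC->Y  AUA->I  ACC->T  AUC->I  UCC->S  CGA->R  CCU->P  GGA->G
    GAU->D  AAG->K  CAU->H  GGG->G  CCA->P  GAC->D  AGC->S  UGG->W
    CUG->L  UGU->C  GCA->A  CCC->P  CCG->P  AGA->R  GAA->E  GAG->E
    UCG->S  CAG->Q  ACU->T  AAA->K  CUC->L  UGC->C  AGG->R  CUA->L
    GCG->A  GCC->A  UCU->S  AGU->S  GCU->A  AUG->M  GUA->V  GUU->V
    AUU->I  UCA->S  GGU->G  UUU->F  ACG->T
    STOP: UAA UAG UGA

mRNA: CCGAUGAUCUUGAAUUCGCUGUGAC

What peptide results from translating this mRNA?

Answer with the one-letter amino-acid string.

start AUG at pos 3
pos 3: AUG -> M; peptide=M
pos 6: AUC -> I; peptide=MI
pos 9: UUG -> L; peptide=MIL
pos 12: AAU -> N; peptide=MILN
pos 15: UCG -> S; peptide=MILNS
pos 18: CUG -> L; peptide=MILNSL
pos 21: UGA -> STOP

Answer: MILNSL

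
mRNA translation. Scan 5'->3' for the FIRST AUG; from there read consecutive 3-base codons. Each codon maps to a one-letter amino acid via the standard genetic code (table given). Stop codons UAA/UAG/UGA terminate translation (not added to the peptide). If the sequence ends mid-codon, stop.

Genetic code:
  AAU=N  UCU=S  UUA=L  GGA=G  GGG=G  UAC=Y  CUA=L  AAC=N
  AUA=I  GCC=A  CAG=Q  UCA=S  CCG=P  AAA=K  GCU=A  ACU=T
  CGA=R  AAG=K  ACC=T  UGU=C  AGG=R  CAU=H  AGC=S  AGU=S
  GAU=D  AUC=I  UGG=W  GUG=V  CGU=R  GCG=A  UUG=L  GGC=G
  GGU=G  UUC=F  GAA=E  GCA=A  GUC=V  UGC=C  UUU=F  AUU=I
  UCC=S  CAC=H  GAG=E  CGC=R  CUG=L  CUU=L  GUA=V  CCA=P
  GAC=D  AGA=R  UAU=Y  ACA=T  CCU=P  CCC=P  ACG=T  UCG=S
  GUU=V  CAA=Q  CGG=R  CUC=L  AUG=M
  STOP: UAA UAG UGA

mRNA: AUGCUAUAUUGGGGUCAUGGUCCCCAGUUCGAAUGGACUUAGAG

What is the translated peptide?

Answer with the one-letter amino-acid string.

Answer: MLYWGHGPQFEWT

Derivation:
start AUG at pos 0
pos 0: AUG -> M; peptide=M
pos 3: CUA -> L; peptide=ML
pos 6: UAU -> Y; peptide=MLY
pos 9: UGG -> W; peptide=MLYW
pos 12: GGU -> G; peptide=MLYWG
pos 15: CAU -> H; peptide=MLYWGH
pos 18: GGU -> G; peptide=MLYWGHG
pos 21: CCC -> P; peptide=MLYWGHGP
pos 24: CAG -> Q; peptide=MLYWGHGPQ
pos 27: UUC -> F; peptide=MLYWGHGPQF
pos 30: GAA -> E; peptide=MLYWGHGPQFE
pos 33: UGG -> W; peptide=MLYWGHGPQFEW
pos 36: ACU -> T; peptide=MLYWGHGPQFEWT
pos 39: UAG -> STOP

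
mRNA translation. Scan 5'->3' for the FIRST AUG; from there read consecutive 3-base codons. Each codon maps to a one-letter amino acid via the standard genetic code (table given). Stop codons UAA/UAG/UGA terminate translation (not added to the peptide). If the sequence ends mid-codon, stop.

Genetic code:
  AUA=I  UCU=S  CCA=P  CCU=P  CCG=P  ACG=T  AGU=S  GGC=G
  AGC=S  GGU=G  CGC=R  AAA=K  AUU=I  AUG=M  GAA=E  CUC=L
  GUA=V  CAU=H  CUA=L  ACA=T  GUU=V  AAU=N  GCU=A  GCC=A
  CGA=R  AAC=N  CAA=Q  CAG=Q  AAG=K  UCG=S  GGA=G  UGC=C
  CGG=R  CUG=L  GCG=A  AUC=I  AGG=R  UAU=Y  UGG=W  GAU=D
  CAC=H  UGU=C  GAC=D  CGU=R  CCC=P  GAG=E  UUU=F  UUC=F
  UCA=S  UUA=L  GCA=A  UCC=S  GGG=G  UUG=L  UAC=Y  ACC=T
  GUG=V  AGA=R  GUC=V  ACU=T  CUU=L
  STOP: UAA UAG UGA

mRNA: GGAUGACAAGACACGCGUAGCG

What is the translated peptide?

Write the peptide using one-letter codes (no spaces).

start AUG at pos 2
pos 2: AUG -> M; peptide=M
pos 5: ACA -> T; peptide=MT
pos 8: AGA -> R; peptide=MTR
pos 11: CAC -> H; peptide=MTRH
pos 14: GCG -> A; peptide=MTRHA
pos 17: UAG -> STOP

Answer: MTRHA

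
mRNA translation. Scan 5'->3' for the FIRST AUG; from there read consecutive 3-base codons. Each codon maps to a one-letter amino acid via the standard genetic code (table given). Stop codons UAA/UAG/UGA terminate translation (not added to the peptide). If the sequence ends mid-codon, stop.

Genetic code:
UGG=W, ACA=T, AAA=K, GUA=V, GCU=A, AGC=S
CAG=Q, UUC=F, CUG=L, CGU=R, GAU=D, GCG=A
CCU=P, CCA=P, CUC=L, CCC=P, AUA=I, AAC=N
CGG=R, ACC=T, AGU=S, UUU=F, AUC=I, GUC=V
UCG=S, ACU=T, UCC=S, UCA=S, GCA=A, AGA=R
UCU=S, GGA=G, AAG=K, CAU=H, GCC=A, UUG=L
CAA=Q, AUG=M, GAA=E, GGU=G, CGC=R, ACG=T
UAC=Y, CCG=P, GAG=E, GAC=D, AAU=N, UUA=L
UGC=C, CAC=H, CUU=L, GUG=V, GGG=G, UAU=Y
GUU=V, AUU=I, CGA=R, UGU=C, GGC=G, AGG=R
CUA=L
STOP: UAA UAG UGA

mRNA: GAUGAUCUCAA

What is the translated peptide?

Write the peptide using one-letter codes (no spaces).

Answer: MIS

Derivation:
start AUG at pos 1
pos 1: AUG -> M; peptide=M
pos 4: AUC -> I; peptide=MI
pos 7: UCA -> S; peptide=MIS
pos 10: only 1 nt remain (<3), stop (end of mRNA)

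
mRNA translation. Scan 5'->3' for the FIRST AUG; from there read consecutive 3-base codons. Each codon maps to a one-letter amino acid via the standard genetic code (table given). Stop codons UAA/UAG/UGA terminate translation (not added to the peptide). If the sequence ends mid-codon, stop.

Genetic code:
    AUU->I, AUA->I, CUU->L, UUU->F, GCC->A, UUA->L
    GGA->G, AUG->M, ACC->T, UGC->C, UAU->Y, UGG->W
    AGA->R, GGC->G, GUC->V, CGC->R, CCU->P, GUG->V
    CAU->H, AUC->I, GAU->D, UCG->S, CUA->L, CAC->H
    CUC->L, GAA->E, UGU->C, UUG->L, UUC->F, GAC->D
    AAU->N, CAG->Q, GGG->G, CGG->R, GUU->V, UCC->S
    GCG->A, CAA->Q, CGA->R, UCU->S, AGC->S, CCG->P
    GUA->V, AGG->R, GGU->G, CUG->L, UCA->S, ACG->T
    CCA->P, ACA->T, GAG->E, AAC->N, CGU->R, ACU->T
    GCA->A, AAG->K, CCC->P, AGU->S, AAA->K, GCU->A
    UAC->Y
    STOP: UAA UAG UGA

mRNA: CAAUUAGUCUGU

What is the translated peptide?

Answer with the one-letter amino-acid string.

no AUG start codon found

Answer: (empty: no AUG start codon)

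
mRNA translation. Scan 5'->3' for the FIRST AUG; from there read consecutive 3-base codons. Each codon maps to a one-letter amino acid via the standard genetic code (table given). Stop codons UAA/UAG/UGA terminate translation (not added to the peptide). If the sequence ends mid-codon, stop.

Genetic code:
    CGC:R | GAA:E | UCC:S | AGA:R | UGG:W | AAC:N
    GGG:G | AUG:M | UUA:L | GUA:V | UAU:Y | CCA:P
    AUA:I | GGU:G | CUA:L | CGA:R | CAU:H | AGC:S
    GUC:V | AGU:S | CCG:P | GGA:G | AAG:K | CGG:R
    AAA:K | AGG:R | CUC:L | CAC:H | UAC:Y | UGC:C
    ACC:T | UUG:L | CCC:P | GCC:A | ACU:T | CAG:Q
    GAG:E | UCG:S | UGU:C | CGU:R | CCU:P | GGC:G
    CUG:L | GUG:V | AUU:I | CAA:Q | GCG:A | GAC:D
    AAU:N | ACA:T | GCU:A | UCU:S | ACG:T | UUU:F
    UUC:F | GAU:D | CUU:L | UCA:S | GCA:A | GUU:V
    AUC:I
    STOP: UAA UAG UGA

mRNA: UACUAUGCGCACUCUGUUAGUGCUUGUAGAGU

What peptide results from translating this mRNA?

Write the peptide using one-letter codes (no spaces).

start AUG at pos 4
pos 4: AUG -> M; peptide=M
pos 7: CGC -> R; peptide=MR
pos 10: ACU -> T; peptide=MRT
pos 13: CUG -> L; peptide=MRTL
pos 16: UUA -> L; peptide=MRTLL
pos 19: GUG -> V; peptide=MRTLLV
pos 22: CUU -> L; peptide=MRTLLVL
pos 25: GUA -> V; peptide=MRTLLVLV
pos 28: GAG -> E; peptide=MRTLLVLVE
pos 31: only 1 nt remain (<3), stop (end of mRNA)

Answer: MRTLLVLVE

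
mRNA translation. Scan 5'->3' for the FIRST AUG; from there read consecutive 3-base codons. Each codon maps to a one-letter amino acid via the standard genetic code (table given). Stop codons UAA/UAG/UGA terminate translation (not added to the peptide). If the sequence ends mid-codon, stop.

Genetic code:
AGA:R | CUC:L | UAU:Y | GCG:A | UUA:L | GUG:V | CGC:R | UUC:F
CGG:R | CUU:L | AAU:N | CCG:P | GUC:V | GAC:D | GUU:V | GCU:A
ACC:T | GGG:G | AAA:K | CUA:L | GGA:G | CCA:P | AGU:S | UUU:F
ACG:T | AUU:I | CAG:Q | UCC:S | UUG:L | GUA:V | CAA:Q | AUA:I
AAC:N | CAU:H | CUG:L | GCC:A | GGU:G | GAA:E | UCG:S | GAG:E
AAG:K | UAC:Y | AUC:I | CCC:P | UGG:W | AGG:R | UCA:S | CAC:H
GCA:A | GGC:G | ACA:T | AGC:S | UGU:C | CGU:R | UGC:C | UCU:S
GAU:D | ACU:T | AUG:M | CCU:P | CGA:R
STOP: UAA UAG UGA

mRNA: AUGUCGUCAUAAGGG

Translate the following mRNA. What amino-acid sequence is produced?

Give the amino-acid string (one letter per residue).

Answer: MSS

Derivation:
start AUG at pos 0
pos 0: AUG -> M; peptide=M
pos 3: UCG -> S; peptide=MS
pos 6: UCA -> S; peptide=MSS
pos 9: UAA -> STOP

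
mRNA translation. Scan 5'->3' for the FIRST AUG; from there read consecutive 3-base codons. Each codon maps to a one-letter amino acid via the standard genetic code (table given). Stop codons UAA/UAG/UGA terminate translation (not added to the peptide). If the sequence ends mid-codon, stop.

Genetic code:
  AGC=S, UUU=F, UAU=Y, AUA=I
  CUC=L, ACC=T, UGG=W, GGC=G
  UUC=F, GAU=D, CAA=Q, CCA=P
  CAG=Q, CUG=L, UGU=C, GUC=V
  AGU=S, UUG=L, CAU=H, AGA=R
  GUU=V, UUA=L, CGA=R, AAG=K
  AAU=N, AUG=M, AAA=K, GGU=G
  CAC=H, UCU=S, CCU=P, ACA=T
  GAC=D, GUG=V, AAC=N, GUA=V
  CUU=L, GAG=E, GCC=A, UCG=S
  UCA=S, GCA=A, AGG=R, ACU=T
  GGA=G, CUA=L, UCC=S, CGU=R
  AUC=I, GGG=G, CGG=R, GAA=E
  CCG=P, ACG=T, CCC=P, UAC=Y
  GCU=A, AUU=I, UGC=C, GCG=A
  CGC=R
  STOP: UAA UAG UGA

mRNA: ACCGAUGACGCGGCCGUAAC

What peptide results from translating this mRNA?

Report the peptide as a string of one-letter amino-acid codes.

Answer: MTRP

Derivation:
start AUG at pos 4
pos 4: AUG -> M; peptide=M
pos 7: ACG -> T; peptide=MT
pos 10: CGG -> R; peptide=MTR
pos 13: CCG -> P; peptide=MTRP
pos 16: UAA -> STOP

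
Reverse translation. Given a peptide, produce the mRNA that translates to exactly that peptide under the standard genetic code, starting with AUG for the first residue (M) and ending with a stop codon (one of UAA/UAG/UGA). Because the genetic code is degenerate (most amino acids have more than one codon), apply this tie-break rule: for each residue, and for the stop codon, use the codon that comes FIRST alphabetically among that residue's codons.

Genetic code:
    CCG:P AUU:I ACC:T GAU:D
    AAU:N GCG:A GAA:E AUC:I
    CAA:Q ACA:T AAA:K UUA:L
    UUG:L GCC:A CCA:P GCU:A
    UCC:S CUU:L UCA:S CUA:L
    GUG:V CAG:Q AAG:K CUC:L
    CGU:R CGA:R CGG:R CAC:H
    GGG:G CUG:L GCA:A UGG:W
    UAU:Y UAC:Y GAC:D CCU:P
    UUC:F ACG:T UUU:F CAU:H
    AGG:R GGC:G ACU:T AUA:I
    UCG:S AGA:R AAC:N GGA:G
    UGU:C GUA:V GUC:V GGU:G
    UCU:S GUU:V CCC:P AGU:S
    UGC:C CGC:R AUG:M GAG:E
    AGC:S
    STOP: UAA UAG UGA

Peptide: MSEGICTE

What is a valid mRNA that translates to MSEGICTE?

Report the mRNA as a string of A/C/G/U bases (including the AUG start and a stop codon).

residue 1: M -> AUG (start codon)
residue 2: S codons sorted = AGC,AGU,UCA,UCC,UCG,UCU -> pick first = AGC
residue 3: E codons sorted = GAA,GAG -> pick first = GAA
residue 4: G codons sorted = GGA,GGC,GGG,GGU -> pick first = GGA
residue 5: I codons sorted = AUA,AUC,AUU -> pick first = AUA
residue 6: C codons sorted = UGC,UGU -> pick first = UGC
residue 7: T codons sorted = ACA,ACC,ACG,ACU -> pick first = ACA
residue 8: E codons sorted = GAA,GAG -> pick first = GAA
terminator: stop codons sorted = UAA,UAG,UGA -> pick first = UAA

Answer: mRNA: AUGAGCGAAGGAAUAUGCACAGAAUAA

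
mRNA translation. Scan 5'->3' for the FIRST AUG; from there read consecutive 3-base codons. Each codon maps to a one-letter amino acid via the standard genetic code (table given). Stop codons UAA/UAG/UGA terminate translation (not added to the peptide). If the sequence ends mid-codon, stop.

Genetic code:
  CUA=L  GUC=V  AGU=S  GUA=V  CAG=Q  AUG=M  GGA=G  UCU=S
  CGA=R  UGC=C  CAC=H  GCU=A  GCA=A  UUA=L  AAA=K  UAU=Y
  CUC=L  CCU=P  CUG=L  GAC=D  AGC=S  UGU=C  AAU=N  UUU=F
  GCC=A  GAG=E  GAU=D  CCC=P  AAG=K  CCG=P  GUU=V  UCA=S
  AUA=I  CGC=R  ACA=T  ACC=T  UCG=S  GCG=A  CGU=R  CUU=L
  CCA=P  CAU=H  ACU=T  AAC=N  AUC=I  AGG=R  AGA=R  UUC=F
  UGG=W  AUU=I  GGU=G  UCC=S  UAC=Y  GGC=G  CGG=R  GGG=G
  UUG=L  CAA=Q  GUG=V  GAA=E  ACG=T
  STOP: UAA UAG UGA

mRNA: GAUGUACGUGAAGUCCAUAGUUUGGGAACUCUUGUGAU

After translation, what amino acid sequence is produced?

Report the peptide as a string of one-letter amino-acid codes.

Answer: MYVKSIVWELL

Derivation:
start AUG at pos 1
pos 1: AUG -> M; peptide=M
pos 4: UAC -> Y; peptide=MY
pos 7: GUG -> V; peptide=MYV
pos 10: AAG -> K; peptide=MYVK
pos 13: UCC -> S; peptide=MYVKS
pos 16: AUA -> I; peptide=MYVKSI
pos 19: GUU -> V; peptide=MYVKSIV
pos 22: UGG -> W; peptide=MYVKSIVW
pos 25: GAA -> E; peptide=MYVKSIVWE
pos 28: CUC -> L; peptide=MYVKSIVWEL
pos 31: UUG -> L; peptide=MYVKSIVWELL
pos 34: UGA -> STOP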